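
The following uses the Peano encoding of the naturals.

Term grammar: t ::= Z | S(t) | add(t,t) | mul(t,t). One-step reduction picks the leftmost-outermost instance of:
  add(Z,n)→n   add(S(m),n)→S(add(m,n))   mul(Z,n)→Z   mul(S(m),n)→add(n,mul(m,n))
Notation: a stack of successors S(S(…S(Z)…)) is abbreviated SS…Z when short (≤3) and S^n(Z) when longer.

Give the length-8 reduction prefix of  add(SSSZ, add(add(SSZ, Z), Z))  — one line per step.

  start: add(SSSZ, add(add(SSZ, Z), Z))
  →1  S(add(SSZ, add(add(SSZ, Z), Z)))
  →2  S(S(add(SZ, add(add(SSZ, Z), Z))))
  →3  S(S(S(add(Z, add(add(SSZ, Z), Z)))))
  →4  S(S(S(add(add(SSZ, Z), Z))))
  →5  S(S(S(add(S(add(SZ, Z)), Z))))
  →6  S(S(S(S(add(add(SZ, Z), Z)))))
  →7  S(S(S(S(add(S(add(Z, Z)), Z)))))
  →8  S(S(S(S(S(add(add(Z, Z), Z))))))

Answer: after 8 steps: S(S(S(S(S(add(add(Z, Z), Z))))))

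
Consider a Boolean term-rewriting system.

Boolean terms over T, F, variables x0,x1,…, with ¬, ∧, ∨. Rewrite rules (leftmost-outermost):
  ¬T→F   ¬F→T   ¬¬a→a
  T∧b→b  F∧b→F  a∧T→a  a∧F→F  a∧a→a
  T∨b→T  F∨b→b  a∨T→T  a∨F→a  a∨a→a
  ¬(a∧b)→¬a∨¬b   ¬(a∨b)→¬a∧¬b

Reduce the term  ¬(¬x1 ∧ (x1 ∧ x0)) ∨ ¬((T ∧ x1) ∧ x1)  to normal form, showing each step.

  start: ¬(¬x1 ∧ (x1 ∧ x0)) ∨ ¬((T ∧ x1) ∧ x1)
  [1] (¬¬x1 ∨ ¬(x1 ∧ x0)) ∨ ¬((T ∧ x1) ∧ x1)
  [2] (x1 ∨ ¬(x1 ∧ x0)) ∨ ¬((T ∧ x1) ∧ x1)
  [3] (x1 ∨ (¬x1 ∨ ¬x0)) ∨ ¬((T ∧ x1) ∧ x1)
  [4] (x1 ∨ (¬x1 ∨ ¬x0)) ∨ (¬(T ∧ x1) ∨ ¬x1)
  [5] (x1 ∨ (¬x1 ∨ ¬x0)) ∨ ((¬T ∨ ¬x1) ∨ ¬x1)
  [6] (x1 ∨ (¬x1 ∨ ¬x0)) ∨ ((F ∨ ¬x1) ∨ ¬x1)
  [7] (x1 ∨ (¬x1 ∨ ¬x0)) ∨ (¬x1 ∨ ¬x1)
  [8] (x1 ∨ (¬x1 ∨ ¬x0)) ∨ ¬x1

Answer: normal form = (x1 ∨ (¬x1 ∨ ¬x0)) ∨ ¬x1  (in 8 steps)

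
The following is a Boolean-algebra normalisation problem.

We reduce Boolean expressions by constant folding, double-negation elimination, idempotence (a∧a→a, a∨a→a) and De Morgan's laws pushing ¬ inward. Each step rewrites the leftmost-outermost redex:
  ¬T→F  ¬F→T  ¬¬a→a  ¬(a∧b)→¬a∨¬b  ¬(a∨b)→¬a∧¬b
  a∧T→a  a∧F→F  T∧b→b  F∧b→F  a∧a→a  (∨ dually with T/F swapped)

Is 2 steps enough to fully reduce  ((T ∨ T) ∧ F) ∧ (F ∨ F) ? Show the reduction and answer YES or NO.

  start: ((T ∨ T) ∧ F) ∧ (F ∨ F)
  step 1: F ∧ (F ∨ F)
  step 2: F

Answer: YES — reaches normal form F in 2 ≤ 2 steps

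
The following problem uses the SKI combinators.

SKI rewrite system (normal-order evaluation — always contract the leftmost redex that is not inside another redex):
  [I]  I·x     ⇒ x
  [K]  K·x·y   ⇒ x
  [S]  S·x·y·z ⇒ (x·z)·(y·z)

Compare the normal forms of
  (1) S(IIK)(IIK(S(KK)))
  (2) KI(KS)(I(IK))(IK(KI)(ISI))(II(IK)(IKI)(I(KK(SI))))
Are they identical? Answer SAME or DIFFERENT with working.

Term A:
  start: S(IIK)(IIK(S(KK)))
  [1] S(IK)(IIK(S(KK)))
  [2] SK(IIK(S(KK)))
  [3] SK(IK(S(KK)))
  [4] SK(K(S(KK)))

Term B:
  start: KI(KS)(I(IK))(IK(KI)(ISI))(II(IK)(IKI)(I(KK(SI))))
  [1] I(I(IK))(IK(KI)(ISI))(II(IK)(IKI)(I(KK(SI))))
  [2] I(IK)(IK(KI)(ISI))(II(IK)(IKI)(I(KK(SI))))
  [3] IK(IK(KI)(ISI))(II(IK)(IKI)(I(KK(SI))))
  [4] K(IK(KI)(ISI))(II(IK)(IKI)(I(KK(SI))))
  [5] IK(KI)(ISI)
  [6] K(KI)(ISI)
  [7] KI

Answer: DIFFERENT — A ⇓ SK(K(S(KK))), B ⇓ KI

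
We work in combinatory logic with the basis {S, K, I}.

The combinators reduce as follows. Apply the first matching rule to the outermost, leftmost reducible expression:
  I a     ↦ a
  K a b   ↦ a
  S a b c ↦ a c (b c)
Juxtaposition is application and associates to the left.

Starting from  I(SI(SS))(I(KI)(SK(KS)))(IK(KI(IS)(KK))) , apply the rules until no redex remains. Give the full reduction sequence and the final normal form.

Answer: normal form = S(K(KK))(K(KK))  (in 16 steps)

Working:
  start: I(SI(SS))(I(KI)(SK(KS)))(IK(KI(IS)(KK)))
  step 1: SI(SS)(I(KI)(SK(KS)))(IK(KI(IS)(KK)))
  step 2: I(I(KI)(SK(KS)))(SS(I(KI)(SK(KS))))(IK(KI(IS)(KK)))
  step 3: I(KI)(SK(KS))(SS(I(KI)(SK(KS))))(IK(KI(IS)(KK)))
  step 4: KI(SK(KS))(SS(I(KI)(SK(KS))))(IK(KI(IS)(KK)))
  step 5: I(SS(I(KI)(SK(KS))))(IK(KI(IS)(KK)))
  step 6: SS(I(KI)(SK(KS)))(IK(KI(IS)(KK)))
  step 7: S(IK(KI(IS)(KK)))(I(KI)(SK(KS))(IK(KI(IS)(KK))))
  step 8: S(K(KI(IS)(KK)))(I(KI)(SK(KS))(IK(KI(IS)(KK))))
  step 9: S(K(I(KK)))(I(KI)(SK(KS))(IK(KI(IS)(KK))))
  step 10: S(K(KK))(I(KI)(SK(KS))(IK(KI(IS)(KK))))
  step 11: S(K(KK))(KI(SK(KS))(IK(KI(IS)(KK))))
  step 12: S(K(KK))(I(IK(KI(IS)(KK))))
  step 13: S(K(KK))(IK(KI(IS)(KK)))
  step 14: S(K(KK))(K(KI(IS)(KK)))
  step 15: S(K(KK))(K(I(KK)))
  step 16: S(K(KK))(K(KK))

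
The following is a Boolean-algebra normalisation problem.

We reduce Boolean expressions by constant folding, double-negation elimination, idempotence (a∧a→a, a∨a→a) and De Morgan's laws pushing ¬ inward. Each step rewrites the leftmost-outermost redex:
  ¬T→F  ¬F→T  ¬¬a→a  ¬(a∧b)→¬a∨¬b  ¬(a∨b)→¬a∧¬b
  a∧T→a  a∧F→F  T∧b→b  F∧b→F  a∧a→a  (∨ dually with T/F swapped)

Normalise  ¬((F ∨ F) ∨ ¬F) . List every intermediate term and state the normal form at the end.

  start: ¬((F ∨ F) ∨ ¬F)
  →1  ¬(F ∨ F) ∧ ¬¬F
  →2  (¬F ∧ ¬F) ∧ ¬¬F
  →3  ¬F ∧ ¬¬F
  →4  T ∧ ¬¬F
  →5  ¬¬F
  →6  F

Answer: normal form = F  (in 6 steps)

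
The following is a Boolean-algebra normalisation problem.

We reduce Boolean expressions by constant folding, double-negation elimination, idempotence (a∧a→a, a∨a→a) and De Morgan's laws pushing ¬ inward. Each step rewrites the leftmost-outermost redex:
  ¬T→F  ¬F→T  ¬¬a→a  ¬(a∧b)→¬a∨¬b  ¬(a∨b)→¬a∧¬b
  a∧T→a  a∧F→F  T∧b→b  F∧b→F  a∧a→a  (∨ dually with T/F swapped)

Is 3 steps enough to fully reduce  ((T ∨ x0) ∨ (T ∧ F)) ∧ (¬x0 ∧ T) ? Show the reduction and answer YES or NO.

Answer: NO — after 3 steps the term is ¬x0 ∧ T, not yet normal

Reduction:
  start: ((T ∨ x0) ∨ (T ∧ F)) ∧ (¬x0 ∧ T)
  →1  (T ∨ (T ∧ F)) ∧ (¬x0 ∧ T)
  →2  T ∧ (¬x0 ∧ T)
  →3  ¬x0 ∧ T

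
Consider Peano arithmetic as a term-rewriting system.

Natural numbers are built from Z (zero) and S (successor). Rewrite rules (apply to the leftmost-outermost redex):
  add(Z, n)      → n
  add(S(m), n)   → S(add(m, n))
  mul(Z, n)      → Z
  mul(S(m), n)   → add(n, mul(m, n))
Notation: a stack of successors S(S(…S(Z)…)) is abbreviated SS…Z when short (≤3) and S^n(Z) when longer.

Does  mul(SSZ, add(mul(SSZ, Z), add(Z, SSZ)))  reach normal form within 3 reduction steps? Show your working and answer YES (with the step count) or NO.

  start: mul(SSZ, add(mul(SSZ, Z), add(Z, SSZ)))
  [1] add(add(mul(SSZ, Z), add(Z, SSZ)), mul(SZ, add(mul(SSZ, Z), add(Z, SSZ))))
  [2] add(add(add(Z, mul(SZ, Z)), add(Z, SSZ)), mul(SZ, add(mul(SSZ, Z), add(Z, SSZ))))
  [3] add(add(mul(SZ, Z), add(Z, SSZ)), mul(SZ, add(mul(SSZ, Z), add(Z, SSZ))))

Answer: NO — after 3 steps the term is add(add(mul(SZ, Z), add(Z, SSZ)), mul(SZ, add(mul(SSZ, Z), add(Z, SSZ)))), not yet normal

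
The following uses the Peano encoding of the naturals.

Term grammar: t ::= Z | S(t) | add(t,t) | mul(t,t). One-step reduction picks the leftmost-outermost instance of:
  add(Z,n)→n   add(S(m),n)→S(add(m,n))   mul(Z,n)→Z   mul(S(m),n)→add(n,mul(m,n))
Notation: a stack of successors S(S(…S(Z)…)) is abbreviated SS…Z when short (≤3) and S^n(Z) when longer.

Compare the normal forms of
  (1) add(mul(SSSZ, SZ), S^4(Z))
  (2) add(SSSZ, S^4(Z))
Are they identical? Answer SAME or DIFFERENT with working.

Answer: SAME — A ⇓ S^7(Z), B ⇓ S^7(Z)

Derivation:
Term A:
  start: add(mul(SSSZ, SZ), S^4(Z))
  [1] add(add(SZ, mul(SSZ, SZ)), S^4(Z))
  [2] add(S(add(Z, mul(SSZ, SZ))), S^4(Z))
  [3] S(add(add(Z, mul(SSZ, SZ)), S^4(Z)))
  [4] S(add(mul(SSZ, SZ), S^4(Z)))
  [5] S(add(add(SZ, mul(SZ, SZ)), S^4(Z)))
  [6] S(add(S(add(Z, mul(SZ, SZ))), S^4(Z)))
  [7] S(S(add(add(Z, mul(SZ, SZ)), S^4(Z))))
  [8] S(S(add(mul(SZ, SZ), S^4(Z))))
  [9] S(S(add(add(SZ, mul(Z, SZ)), S^4(Z))))
  [10] S(S(add(S(add(Z, mul(Z, SZ))), S^4(Z))))
  [11] S(S(S(add(add(Z, mul(Z, SZ)), S^4(Z)))))
  [12] S(S(S(add(mul(Z, SZ), S^4(Z)))))
  [13] S(S(S(add(Z, S^4(Z)))))
  [14] S^7(Z)

Term B:
  start: add(SSSZ, S^4(Z))
  [1] S(add(SSZ, S^4(Z)))
  [2] S(S(add(SZ, S^4(Z))))
  [3] S(S(S(add(Z, S^4(Z)))))
  [4] S^7(Z)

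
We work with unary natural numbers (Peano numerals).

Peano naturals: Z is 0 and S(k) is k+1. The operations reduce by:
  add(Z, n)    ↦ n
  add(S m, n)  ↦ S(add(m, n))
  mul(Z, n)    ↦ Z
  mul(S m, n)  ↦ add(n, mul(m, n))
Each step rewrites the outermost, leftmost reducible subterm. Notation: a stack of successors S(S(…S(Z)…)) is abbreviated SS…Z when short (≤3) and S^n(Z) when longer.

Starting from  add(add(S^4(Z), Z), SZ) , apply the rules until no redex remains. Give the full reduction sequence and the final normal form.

  start: add(add(S^4(Z), Z), SZ)
  →1  add(S(add(SSSZ, Z)), SZ)
  →2  S(add(add(SSSZ, Z), SZ))
  →3  S(add(S(add(SSZ, Z)), SZ))
  →4  S(S(add(add(SSZ, Z), SZ)))
  →5  S(S(add(S(add(SZ, Z)), SZ)))
  →6  S(S(S(add(add(SZ, Z), SZ))))
  →7  S(S(S(add(S(add(Z, Z)), SZ))))
  →8  S(S(S(S(add(add(Z, Z), SZ)))))
  →9  S(S(S(S(add(Z, SZ)))))
  →10  S^5(Z)

Answer: normal form = S^5(Z)  (in 10 steps)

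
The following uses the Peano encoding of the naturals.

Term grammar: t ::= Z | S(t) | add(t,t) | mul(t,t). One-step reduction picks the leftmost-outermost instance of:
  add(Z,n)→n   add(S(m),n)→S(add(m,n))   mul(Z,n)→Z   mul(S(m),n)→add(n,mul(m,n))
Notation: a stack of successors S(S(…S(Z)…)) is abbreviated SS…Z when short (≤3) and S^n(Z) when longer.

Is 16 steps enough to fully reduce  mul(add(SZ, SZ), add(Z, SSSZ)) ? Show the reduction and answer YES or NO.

Answer: YES — reaches normal form S^6(Z) in 15 ≤ 16 steps

Derivation:
  start: mul(add(SZ, SZ), add(Z, SSSZ))
  →1  mul(S(add(Z, SZ)), add(Z, SSSZ))
  →2  add(add(Z, SSSZ), mul(add(Z, SZ), add(Z, SSSZ)))
  →3  add(SSSZ, mul(add(Z, SZ), add(Z, SSSZ)))
  →4  S(add(SSZ, mul(add(Z, SZ), add(Z, SSSZ))))
  →5  S(S(add(SZ, mul(add(Z, SZ), add(Z, SSSZ)))))
  →6  S(S(S(add(Z, mul(add(Z, SZ), add(Z, SSSZ))))))
  →7  S(S(S(mul(add(Z, SZ), add(Z, SSSZ)))))
  →8  S(S(S(mul(SZ, add(Z, SSSZ)))))
  →9  S(S(S(add(add(Z, SSSZ), mul(Z, add(Z, SSSZ))))))
  →10  S(S(S(add(SSSZ, mul(Z, add(Z, SSSZ))))))
  →11  S(S(S(S(add(SSZ, mul(Z, add(Z, SSSZ)))))))
  →12  S(S(S(S(S(add(SZ, mul(Z, add(Z, SSSZ))))))))
  →13  S(S(S(S(S(S(add(Z, mul(Z, add(Z, SSSZ)))))))))
  →14  S(S(S(S(S(S(mul(Z, add(Z, SSSZ))))))))
  →15  S^6(Z)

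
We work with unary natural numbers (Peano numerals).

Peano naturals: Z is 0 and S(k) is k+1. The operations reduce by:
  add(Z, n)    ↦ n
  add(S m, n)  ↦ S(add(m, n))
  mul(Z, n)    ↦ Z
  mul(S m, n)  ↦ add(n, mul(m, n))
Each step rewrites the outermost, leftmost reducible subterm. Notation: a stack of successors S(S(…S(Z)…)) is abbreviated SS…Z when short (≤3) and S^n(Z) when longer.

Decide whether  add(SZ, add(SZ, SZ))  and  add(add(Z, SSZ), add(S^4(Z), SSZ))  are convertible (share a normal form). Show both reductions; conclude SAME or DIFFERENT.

Term A:
  start: add(SZ, add(SZ, SZ))
  [1] S(add(Z, add(SZ, SZ)))
  [2] S(add(SZ, SZ))
  [3] S(S(add(Z, SZ)))
  [4] SSSZ

Term B:
  start: add(add(Z, SSZ), add(S^4(Z), SSZ))
  [1] add(SSZ, add(S^4(Z), SSZ))
  [2] S(add(SZ, add(S^4(Z), SSZ)))
  [3] S(S(add(Z, add(S^4(Z), SSZ))))
  [4] S(S(add(S^4(Z), SSZ)))
  [5] S(S(S(add(SSSZ, SSZ))))
  [6] S(S(S(S(add(SSZ, SSZ)))))
  [7] S(S(S(S(S(add(SZ, SSZ))))))
  [8] S(S(S(S(S(S(add(Z, SSZ)))))))
  [9] S^8(Z)

Answer: DIFFERENT — A ⇓ SSSZ, B ⇓ S^8(Z)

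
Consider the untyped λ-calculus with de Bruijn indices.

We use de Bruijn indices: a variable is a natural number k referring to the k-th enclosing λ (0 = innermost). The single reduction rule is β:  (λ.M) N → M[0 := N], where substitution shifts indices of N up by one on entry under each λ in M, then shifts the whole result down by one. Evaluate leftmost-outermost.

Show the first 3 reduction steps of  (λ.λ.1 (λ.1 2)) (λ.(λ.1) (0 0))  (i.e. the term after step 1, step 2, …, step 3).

  start: (λ.λ.1 (λ.1 2)) (λ.(λ.1) (0 0))
  →1  λ.(λ.(λ.1) (0 0)) (λ.1 (λ.(λ.1) (0 0)))
  →2  λ.(λ.λ.2 (λ.(λ.1) (0 0))) ((λ.1 (λ.(λ.1) (0 0))) (λ.1 (λ.(λ.1) (0 0))))
  →3  λ.λ.1 (λ.(λ.1) (0 0))

Answer: after 3 steps: λ.λ.1 (λ.(λ.1) (0 0))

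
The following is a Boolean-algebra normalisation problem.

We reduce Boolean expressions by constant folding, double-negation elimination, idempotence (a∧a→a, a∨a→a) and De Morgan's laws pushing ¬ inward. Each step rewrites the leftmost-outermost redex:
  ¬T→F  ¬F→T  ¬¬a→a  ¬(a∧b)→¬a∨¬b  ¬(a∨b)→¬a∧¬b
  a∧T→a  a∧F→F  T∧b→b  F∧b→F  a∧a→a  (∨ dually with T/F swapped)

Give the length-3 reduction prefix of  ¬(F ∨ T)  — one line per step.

  start: ¬(F ∨ T)
  [1] ¬F ∧ ¬T
  [2] T ∧ ¬T
  [3] ¬T

Answer: after 3 steps: ¬T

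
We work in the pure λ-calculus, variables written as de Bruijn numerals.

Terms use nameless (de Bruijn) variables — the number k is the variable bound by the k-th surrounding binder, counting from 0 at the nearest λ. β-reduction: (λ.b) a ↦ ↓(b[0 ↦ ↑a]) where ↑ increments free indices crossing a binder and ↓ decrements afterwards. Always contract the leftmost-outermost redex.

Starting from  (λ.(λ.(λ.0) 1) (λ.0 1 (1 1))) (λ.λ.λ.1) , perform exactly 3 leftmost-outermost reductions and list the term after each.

  start: (λ.(λ.(λ.0) 1) (λ.0 1 (1 1))) (λ.λ.λ.1)
  step 1: (λ.(λ.0) (λ.λ.λ.1)) (λ.0 (λ.λ.λ.1) ((λ.λ.λ.1) (λ.λ.λ.1)))
  step 2: (λ.0) (λ.λ.λ.1)
  step 3: λ.λ.λ.1

Answer: after 3 steps: λ.λ.λ.1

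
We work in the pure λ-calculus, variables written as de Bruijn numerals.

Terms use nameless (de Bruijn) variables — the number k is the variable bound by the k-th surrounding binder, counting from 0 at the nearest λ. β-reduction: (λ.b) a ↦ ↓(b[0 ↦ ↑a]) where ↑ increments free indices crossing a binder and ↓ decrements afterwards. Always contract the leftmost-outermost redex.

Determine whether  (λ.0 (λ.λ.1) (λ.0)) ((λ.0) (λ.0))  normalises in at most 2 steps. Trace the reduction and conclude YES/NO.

Answer: NO — after 2 steps the term is (λ.0) (λ.λ.1) (λ.0), not yet normal

Derivation:
  start: (λ.0 (λ.λ.1) (λ.0)) ((λ.0) (λ.0))
  [1] (λ.0) (λ.0) (λ.λ.1) (λ.0)
  [2] (λ.0) (λ.λ.1) (λ.0)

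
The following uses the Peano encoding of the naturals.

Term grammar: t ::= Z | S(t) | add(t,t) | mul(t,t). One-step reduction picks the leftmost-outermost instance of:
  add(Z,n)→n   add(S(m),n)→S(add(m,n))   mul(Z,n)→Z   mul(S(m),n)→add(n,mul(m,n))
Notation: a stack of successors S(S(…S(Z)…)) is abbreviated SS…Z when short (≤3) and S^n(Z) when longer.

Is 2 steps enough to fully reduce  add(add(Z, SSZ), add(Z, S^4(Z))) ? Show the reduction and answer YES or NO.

Answer: NO — after 2 steps the term is S(add(SZ, add(Z, S^4(Z)))), not yet normal

Working:
  start: add(add(Z, SSZ), add(Z, S^4(Z)))
  →1  add(SSZ, add(Z, S^4(Z)))
  →2  S(add(SZ, add(Z, S^4(Z))))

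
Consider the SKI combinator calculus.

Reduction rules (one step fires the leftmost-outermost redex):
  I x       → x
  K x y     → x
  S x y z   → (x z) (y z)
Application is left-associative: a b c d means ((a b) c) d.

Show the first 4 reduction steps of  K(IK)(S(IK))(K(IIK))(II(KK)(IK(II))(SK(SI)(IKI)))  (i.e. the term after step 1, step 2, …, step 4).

Answer: after 4 steps: K(IK)

Working:
  start: K(IK)(S(IK))(K(IIK))(II(KK)(IK(II))(SK(SI)(IKI)))
  [1] IK(K(IIK))(II(KK)(IK(II))(SK(SI)(IKI)))
  [2] K(K(IIK))(II(KK)(IK(II))(SK(SI)(IKI)))
  [3] K(IIK)
  [4] K(IK)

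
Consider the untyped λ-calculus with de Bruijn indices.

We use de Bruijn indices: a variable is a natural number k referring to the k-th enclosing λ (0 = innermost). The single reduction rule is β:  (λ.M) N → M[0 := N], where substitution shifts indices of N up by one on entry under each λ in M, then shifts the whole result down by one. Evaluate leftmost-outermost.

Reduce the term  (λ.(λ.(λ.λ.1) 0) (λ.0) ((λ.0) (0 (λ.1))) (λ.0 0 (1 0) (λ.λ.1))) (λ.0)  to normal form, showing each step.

  start: (λ.(λ.(λ.λ.1) 0) (λ.0) ((λ.0) (0 (λ.1))) (λ.0 0 (1 0) (λ.λ.1))) (λ.0)
  step 1: (λ.(λ.λ.1) 0) (λ.0) ((λ.0) ((λ.0) (λ.λ.0))) (λ.0 0 ((λ.0) 0) (λ.λ.1))
  step 2: (λ.λ.1) (λ.0) ((λ.0) ((λ.0) (λ.λ.0))) (λ.0 0 ((λ.0) 0) (λ.λ.1))
  step 3: (λ.λ.0) ((λ.0) ((λ.0) (λ.λ.0))) (λ.0 0 ((λ.0) 0) (λ.λ.1))
  step 4: (λ.0) (λ.0 0 ((λ.0) 0) (λ.λ.1))
  step 5: λ.0 0 ((λ.0) 0) (λ.λ.1)
  step 6: λ.0 0 0 (λ.λ.1)

Answer: normal form = λ.0 0 0 (λ.λ.1)  (in 6 steps)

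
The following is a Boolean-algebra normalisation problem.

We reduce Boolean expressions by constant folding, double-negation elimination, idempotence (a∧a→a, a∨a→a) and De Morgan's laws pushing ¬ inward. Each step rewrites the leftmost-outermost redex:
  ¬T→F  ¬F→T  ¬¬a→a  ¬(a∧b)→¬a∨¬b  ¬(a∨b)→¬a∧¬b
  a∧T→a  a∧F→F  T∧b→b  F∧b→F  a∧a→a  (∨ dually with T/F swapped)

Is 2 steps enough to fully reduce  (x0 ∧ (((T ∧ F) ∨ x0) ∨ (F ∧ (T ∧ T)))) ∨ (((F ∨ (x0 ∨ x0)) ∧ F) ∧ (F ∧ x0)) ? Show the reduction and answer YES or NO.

  start: (x0 ∧ (((T ∧ F) ∨ x0) ∨ (F ∧ (T ∧ T)))) ∨ (((F ∨ (x0 ∨ x0)) ∧ F) ∧ (F ∧ x0))
  step 1: (x0 ∧ ((F ∨ x0) ∨ (F ∧ (T ∧ T)))) ∨ (((F ∨ (x0 ∨ x0)) ∧ F) ∧ (F ∧ x0))
  step 2: (x0 ∧ (x0 ∨ (F ∧ (T ∧ T)))) ∨ (((F ∨ (x0 ∨ x0)) ∧ F) ∧ (F ∧ x0))

Answer: NO — after 2 steps the term is (x0 ∧ (x0 ∨ (F ∧ (T ∧ T)))) ∨ (((F ∨ (x0 ∨ x0)) ∧ F) ∧ (F ∧ x0)), not yet normal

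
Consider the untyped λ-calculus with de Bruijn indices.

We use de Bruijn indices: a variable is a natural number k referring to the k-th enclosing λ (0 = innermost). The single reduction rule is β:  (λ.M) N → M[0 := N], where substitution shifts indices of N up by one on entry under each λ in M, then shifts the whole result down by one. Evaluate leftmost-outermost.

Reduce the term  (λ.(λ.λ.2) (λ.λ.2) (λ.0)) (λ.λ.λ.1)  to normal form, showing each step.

  start: (λ.(λ.λ.2) (λ.λ.2) (λ.0)) (λ.λ.λ.1)
  step 1: (λ.λ.λ.λ.λ.1) (λ.λ.λ.λ.λ.1) (λ.0)
  step 2: (λ.λ.λ.λ.1) (λ.0)
  step 3: λ.λ.λ.1

Answer: normal form = λ.λ.λ.1  (in 3 steps)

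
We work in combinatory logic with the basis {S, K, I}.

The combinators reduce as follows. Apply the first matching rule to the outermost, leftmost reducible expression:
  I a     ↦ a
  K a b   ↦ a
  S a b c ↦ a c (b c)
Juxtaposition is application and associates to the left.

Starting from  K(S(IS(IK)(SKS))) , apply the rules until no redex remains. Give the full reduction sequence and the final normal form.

Answer: normal form = K(S(SK(SKS)))  (in 2 steps)

Reduction:
  start: K(S(IS(IK)(SKS)))
  [1] K(S(S(IK)(SKS)))
  [2] K(S(SK(SKS)))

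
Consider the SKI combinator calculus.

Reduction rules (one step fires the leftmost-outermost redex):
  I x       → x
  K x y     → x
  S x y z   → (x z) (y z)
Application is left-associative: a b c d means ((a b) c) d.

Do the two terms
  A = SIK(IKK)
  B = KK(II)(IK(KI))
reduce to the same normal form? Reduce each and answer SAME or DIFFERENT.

Answer: DIFFERENT — A ⇓ K, B ⇓ K(K(KI))

Reduction:
Term A:
  start: SIK(IKK)
  step 1: I(IKK)(K(IKK))
  step 2: IKK(K(IKK))
  step 3: KK(K(IKK))
  step 4: K

Term B:
  start: KK(II)(IK(KI))
  step 1: K(IK(KI))
  step 2: K(K(KI))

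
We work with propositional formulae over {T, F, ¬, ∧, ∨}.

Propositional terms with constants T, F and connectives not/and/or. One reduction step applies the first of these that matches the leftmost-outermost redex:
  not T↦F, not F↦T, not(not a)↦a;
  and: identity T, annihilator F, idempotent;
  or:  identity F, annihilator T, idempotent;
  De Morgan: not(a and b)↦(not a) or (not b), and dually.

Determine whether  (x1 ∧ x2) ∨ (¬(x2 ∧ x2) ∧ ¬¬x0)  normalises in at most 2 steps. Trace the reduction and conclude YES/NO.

  start: (x1 ∧ x2) ∨ (¬(x2 ∧ x2) ∧ ¬¬x0)
  →1  (x1 ∧ x2) ∨ ((¬x2 ∨ ¬x2) ∧ ¬¬x0)
  →2  (x1 ∧ x2) ∨ (¬x2 ∧ ¬¬x0)

Answer: NO — after 2 steps the term is (x1 ∧ x2) ∨ (¬x2 ∧ ¬¬x0), not yet normal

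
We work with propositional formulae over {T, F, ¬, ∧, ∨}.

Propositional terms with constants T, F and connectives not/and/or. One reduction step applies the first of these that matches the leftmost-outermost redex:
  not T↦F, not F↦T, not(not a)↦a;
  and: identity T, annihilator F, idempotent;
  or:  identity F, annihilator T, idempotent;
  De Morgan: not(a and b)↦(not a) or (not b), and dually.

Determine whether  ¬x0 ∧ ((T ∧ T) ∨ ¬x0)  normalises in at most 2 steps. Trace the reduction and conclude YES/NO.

  start: ¬x0 ∧ ((T ∧ T) ∨ ¬x0)
  step 1: ¬x0 ∧ (T ∨ ¬x0)
  step 2: ¬x0 ∧ T

Answer: NO — after 2 steps the term is ¬x0 ∧ T, not yet normal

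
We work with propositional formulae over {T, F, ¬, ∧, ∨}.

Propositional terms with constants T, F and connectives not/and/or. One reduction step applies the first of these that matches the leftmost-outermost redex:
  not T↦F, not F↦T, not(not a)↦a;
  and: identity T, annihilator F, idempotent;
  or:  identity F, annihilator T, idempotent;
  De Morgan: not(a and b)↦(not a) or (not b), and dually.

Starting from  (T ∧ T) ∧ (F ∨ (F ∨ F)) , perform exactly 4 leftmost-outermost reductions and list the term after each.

Answer: after 4 steps: F

Derivation:
  start: (T ∧ T) ∧ (F ∨ (F ∨ F))
  [1] T ∧ (F ∨ (F ∨ F))
  [2] F ∨ (F ∨ F)
  [3] F ∨ F
  [4] F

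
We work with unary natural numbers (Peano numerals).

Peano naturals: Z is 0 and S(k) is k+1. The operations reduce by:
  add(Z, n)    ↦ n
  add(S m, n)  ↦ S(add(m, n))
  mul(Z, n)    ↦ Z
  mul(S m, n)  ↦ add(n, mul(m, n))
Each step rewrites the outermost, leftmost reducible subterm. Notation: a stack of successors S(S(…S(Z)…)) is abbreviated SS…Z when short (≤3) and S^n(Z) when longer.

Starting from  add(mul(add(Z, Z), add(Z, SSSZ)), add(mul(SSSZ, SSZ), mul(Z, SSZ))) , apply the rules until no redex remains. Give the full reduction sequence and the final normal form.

  start: add(mul(add(Z, Z), add(Z, SSSZ)), add(mul(SSSZ, SSZ), mul(Z, SSZ)))
  →1  add(mul(Z, add(Z, SSSZ)), add(mul(SSSZ, SSZ), mul(Z, SSZ)))
  →2  add(Z, add(mul(SSSZ, SSZ), mul(Z, SSZ)))
  →3  add(mul(SSSZ, SSZ), mul(Z, SSZ))
  →4  add(add(SSZ, mul(SSZ, SSZ)), mul(Z, SSZ))
  →5  add(S(add(SZ, mul(SSZ, SSZ))), mul(Z, SSZ))
  →6  S(add(add(SZ, mul(SSZ, SSZ)), mul(Z, SSZ)))
  →7  S(add(S(add(Z, mul(SSZ, SSZ))), mul(Z, SSZ)))
  →8  S(S(add(add(Z, mul(SSZ, SSZ)), mul(Z, SSZ))))
  →9  S(S(add(mul(SSZ, SSZ), mul(Z, SSZ))))
  →10  S(S(add(add(SSZ, mul(SZ, SSZ)), mul(Z, SSZ))))
  →11  S(S(add(S(add(SZ, mul(SZ, SSZ))), mul(Z, SSZ))))
  →12  S(S(S(add(add(SZ, mul(SZ, SSZ)), mul(Z, SSZ)))))
  →13  S(S(S(add(S(add(Z, mul(SZ, SSZ))), mul(Z, SSZ)))))
  →14  S(S(S(S(add(add(Z, mul(SZ, SSZ)), mul(Z, SSZ))))))
  →15  S(S(S(S(add(mul(SZ, SSZ), mul(Z, SSZ))))))
  →16  S(S(S(S(add(add(SSZ, mul(Z, SSZ)), mul(Z, SSZ))))))
  →17  S(S(S(S(add(S(add(SZ, mul(Z, SSZ))), mul(Z, SSZ))))))
  →18  S(S(S(S(S(add(add(SZ, mul(Z, SSZ)), mul(Z, SSZ)))))))
  →19  S(S(S(S(S(add(S(add(Z, mul(Z, SSZ))), mul(Z, SSZ)))))))
  →20  S(S(S(S(S(S(add(add(Z, mul(Z, SSZ)), mul(Z, SSZ))))))))
  →21  S(S(S(S(S(S(add(mul(Z, SSZ), mul(Z, SSZ))))))))
  →22  S(S(S(S(S(S(add(Z, mul(Z, SSZ))))))))
  →23  S(S(S(S(S(S(mul(Z, SSZ)))))))
  →24  S^6(Z)

Answer: normal form = S^6(Z)  (in 24 steps)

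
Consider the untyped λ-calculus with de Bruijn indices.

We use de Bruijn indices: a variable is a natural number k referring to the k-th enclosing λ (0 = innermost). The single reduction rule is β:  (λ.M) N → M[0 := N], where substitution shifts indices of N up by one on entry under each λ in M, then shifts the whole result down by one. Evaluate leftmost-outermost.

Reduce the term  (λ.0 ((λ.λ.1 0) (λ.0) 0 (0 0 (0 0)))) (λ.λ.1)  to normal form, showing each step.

  start: (λ.0 ((λ.λ.1 0) (λ.0) 0 (0 0 (0 0)))) (λ.λ.1)
  step 1: (λ.λ.1) ((λ.λ.1 0) (λ.0) (λ.λ.1) ((λ.λ.1) (λ.λ.1) ((λ.λ.1) (λ.λ.1))))
  step 2: λ.(λ.λ.1 0) (λ.0) (λ.λ.1) ((λ.λ.1) (λ.λ.1) ((λ.λ.1) (λ.λ.1)))
  step 3: λ.(λ.(λ.0) 0) (λ.λ.1) ((λ.λ.1) (λ.λ.1) ((λ.λ.1) (λ.λ.1)))
  step 4: λ.(λ.0) (λ.λ.1) ((λ.λ.1) (λ.λ.1) ((λ.λ.1) (λ.λ.1)))
  step 5: λ.(λ.λ.1) ((λ.λ.1) (λ.λ.1) ((λ.λ.1) (λ.λ.1)))
  step 6: λ.λ.(λ.λ.1) (λ.λ.1) ((λ.λ.1) (λ.λ.1))
  step 7: λ.λ.(λ.λ.λ.1) ((λ.λ.1) (λ.λ.1))
  step 8: λ.λ.λ.λ.1

Answer: normal form = λ.λ.λ.λ.1  (in 8 steps)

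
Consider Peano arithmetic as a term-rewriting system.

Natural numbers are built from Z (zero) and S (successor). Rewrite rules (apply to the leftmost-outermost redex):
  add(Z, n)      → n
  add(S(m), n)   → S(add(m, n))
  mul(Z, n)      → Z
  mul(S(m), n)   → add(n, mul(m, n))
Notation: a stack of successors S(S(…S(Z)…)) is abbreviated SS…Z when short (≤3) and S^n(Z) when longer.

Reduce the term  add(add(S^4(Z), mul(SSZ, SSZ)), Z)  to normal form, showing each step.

  start: add(add(S^4(Z), mul(SSZ, SSZ)), Z)
  →1  add(S(add(SSSZ, mul(SSZ, SSZ))), Z)
  →2  S(add(add(SSSZ, mul(SSZ, SSZ)), Z))
  →3  S(add(S(add(SSZ, mul(SSZ, SSZ))), Z))
  →4  S(S(add(add(SSZ, mul(SSZ, SSZ)), Z)))
  →5  S(S(add(S(add(SZ, mul(SSZ, SSZ))), Z)))
  →6  S(S(S(add(add(SZ, mul(SSZ, SSZ)), Z))))
  →7  S(S(S(add(S(add(Z, mul(SSZ, SSZ))), Z))))
  →8  S(S(S(S(add(add(Z, mul(SSZ, SSZ)), Z)))))
  →9  S(S(S(S(add(mul(SSZ, SSZ), Z)))))
  →10  S(S(S(S(add(add(SSZ, mul(SZ, SSZ)), Z)))))
  →11  S(S(S(S(add(S(add(SZ, mul(SZ, SSZ))), Z)))))
  →12  S(S(S(S(S(add(add(SZ, mul(SZ, SSZ)), Z))))))
  →13  S(S(S(S(S(add(S(add(Z, mul(SZ, SSZ))), Z))))))
  →14  S(S(S(S(S(S(add(add(Z, mul(SZ, SSZ)), Z)))))))
  →15  S(S(S(S(S(S(add(mul(SZ, SSZ), Z)))))))
  →16  S(S(S(S(S(S(add(add(SSZ, mul(Z, SSZ)), Z)))))))
  →17  S(S(S(S(S(S(add(S(add(SZ, mul(Z, SSZ))), Z)))))))
  →18  S(S(S(S(S(S(S(add(add(SZ, mul(Z, SSZ)), Z))))))))
  →19  S(S(S(S(S(S(S(add(S(add(Z, mul(Z, SSZ))), Z))))))))
  →20  S(S(S(S(S(S(S(S(add(add(Z, mul(Z, SSZ)), Z)))))))))
  →21  S(S(S(S(S(S(S(S(add(mul(Z, SSZ), Z)))))))))
  →22  S(S(S(S(S(S(S(S(add(Z, Z)))))))))
  →23  S^8(Z)

Answer: normal form = S^8(Z)  (in 23 steps)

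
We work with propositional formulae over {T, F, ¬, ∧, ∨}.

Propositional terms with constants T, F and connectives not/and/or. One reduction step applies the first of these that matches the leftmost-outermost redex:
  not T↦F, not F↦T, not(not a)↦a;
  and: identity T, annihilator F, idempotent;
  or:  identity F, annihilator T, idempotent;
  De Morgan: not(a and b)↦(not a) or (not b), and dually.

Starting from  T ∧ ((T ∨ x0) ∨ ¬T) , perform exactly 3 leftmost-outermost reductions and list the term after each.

Answer: after 3 steps: T

Working:
  start: T ∧ ((T ∨ x0) ∨ ¬T)
  [1] (T ∨ x0) ∨ ¬T
  [2] T ∨ ¬T
  [3] T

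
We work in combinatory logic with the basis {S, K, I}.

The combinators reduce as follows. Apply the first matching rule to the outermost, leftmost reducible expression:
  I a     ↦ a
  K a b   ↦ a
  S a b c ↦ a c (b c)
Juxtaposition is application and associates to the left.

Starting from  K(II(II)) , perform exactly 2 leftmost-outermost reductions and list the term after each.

  start: K(II(II))
  [1] K(I(II))
  [2] K(II)

Answer: after 2 steps: K(II)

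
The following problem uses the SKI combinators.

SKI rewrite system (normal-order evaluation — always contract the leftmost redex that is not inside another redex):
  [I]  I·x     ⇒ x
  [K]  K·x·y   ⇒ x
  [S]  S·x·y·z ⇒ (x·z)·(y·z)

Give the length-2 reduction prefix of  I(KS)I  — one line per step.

  start: I(KS)I
  step 1: KSI
  step 2: S

Answer: after 2 steps: S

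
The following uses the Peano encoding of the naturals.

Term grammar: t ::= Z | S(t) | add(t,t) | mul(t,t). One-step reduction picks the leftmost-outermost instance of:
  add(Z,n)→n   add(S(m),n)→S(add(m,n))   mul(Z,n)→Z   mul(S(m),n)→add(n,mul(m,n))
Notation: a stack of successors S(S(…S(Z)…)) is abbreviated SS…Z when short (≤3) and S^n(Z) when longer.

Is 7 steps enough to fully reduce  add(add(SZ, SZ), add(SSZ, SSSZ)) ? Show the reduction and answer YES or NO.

  start: add(add(SZ, SZ), add(SSZ, SSSZ))
  [1] add(S(add(Z, SZ)), add(SSZ, SSSZ))
  [2] S(add(add(Z, SZ), add(SSZ, SSSZ)))
  [3] S(add(SZ, add(SSZ, SSSZ)))
  [4] S(S(add(Z, add(SSZ, SSSZ))))
  [5] S(S(add(SSZ, SSSZ)))
  [6] S(S(S(add(SZ, SSSZ))))
  [7] S(S(S(S(add(Z, SSSZ)))))

Answer: NO — after 7 steps the term is S(S(S(S(add(Z, SSSZ))))), not yet normal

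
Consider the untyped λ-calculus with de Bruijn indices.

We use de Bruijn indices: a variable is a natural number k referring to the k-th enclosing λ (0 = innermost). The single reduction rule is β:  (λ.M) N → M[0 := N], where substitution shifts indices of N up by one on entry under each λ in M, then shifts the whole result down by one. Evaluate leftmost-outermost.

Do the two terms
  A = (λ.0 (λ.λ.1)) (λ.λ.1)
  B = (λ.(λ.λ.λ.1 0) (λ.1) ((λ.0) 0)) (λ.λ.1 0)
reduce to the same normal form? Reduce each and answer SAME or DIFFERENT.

Answer: DIFFERENT — A ⇓ λ.λ.λ.1, B ⇓ λ.λ.1 0

Derivation:
Term A:
  start: (λ.0 (λ.λ.1)) (λ.λ.1)
  →1  (λ.λ.1) (λ.λ.1)
  →2  λ.λ.λ.1

Term B:
  start: (λ.(λ.λ.λ.1 0) (λ.1) ((λ.0) 0)) (λ.λ.1 0)
  →1  (λ.λ.λ.1 0) (λ.λ.λ.1 0) ((λ.0) (λ.λ.1 0))
  →2  (λ.λ.1 0) ((λ.0) (λ.λ.1 0))
  →3  λ.(λ.0) (λ.λ.1 0) 0
  →4  λ.(λ.λ.1 0) 0
  →5  λ.λ.1 0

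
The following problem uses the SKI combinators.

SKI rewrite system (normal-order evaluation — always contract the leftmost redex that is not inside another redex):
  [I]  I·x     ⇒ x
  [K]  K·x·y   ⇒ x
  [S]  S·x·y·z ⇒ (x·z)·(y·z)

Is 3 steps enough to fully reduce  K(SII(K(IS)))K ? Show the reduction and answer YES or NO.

  start: K(SII(K(IS)))K
  step 1: SII(K(IS))
  step 2: I(K(IS))(I(K(IS)))
  step 3: K(IS)(I(K(IS)))

Answer: NO — after 3 steps the term is K(IS)(I(K(IS))), not yet normal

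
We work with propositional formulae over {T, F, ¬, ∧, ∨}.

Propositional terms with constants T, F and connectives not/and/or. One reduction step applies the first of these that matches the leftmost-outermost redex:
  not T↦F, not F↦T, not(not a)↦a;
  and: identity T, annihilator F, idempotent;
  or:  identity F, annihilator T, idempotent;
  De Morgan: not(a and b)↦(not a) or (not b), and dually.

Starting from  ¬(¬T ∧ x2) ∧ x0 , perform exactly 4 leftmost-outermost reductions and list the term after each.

  start: ¬(¬T ∧ x2) ∧ x0
  →1  (¬¬T ∨ ¬x2) ∧ x0
  →2  (T ∨ ¬x2) ∧ x0
  →3  T ∧ x0
  →4  x0

Answer: after 4 steps: x0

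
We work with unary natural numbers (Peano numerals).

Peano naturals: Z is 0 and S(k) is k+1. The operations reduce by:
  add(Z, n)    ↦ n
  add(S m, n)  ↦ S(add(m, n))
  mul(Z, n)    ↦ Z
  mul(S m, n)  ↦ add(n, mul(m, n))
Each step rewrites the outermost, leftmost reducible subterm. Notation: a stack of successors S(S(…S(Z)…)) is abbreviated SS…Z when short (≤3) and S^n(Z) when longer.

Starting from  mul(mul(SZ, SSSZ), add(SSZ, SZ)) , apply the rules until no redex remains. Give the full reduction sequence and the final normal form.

Answer: normal form = S^9(Z)  (in 31 steps)

Reduction:
  start: mul(mul(SZ, SSSZ), add(SSZ, SZ))
  [1] mul(add(SSSZ, mul(Z, SSSZ)), add(SSZ, SZ))
  [2] mul(S(add(SSZ, mul(Z, SSSZ))), add(SSZ, SZ))
  [3] add(add(SSZ, SZ), mul(add(SSZ, mul(Z, SSSZ)), add(SSZ, SZ)))
  [4] add(S(add(SZ, SZ)), mul(add(SSZ, mul(Z, SSSZ)), add(SSZ, SZ)))
  [5] S(add(add(SZ, SZ), mul(add(SSZ, mul(Z, SSSZ)), add(SSZ, SZ))))
  [6] S(add(S(add(Z, SZ)), mul(add(SSZ, mul(Z, SSSZ)), add(SSZ, SZ))))
  [7] S(S(add(add(Z, SZ), mul(add(SSZ, mul(Z, SSSZ)), add(SSZ, SZ)))))
  [8] S(S(add(SZ, mul(add(SSZ, mul(Z, SSSZ)), add(SSZ, SZ)))))
  [9] S(S(S(add(Z, mul(add(SSZ, mul(Z, SSSZ)), add(SSZ, SZ))))))
  [10] S(S(S(mul(add(SSZ, mul(Z, SSSZ)), add(SSZ, SZ)))))
  [11] S(S(S(mul(S(add(SZ, mul(Z, SSSZ))), add(SSZ, SZ)))))
  [12] S(S(S(add(add(SSZ, SZ), mul(add(SZ, mul(Z, SSSZ)), add(SSZ, SZ))))))
  [13] S(S(S(add(S(add(SZ, SZ)), mul(add(SZ, mul(Z, SSSZ)), add(SSZ, SZ))))))
  [14] S(S(S(S(add(add(SZ, SZ), mul(add(SZ, mul(Z, SSSZ)), add(SSZ, SZ)))))))
  [15] S(S(S(S(add(S(add(Z, SZ)), mul(add(SZ, mul(Z, SSSZ)), add(SSZ, SZ)))))))
  [16] S(S(S(S(S(add(add(Z, SZ), mul(add(SZ, mul(Z, SSSZ)), add(SSZ, SZ))))))))
  [17] S(S(S(S(S(add(SZ, mul(add(SZ, mul(Z, SSSZ)), add(SSZ, SZ))))))))
  [18] S(S(S(S(S(S(add(Z, mul(add(SZ, mul(Z, SSSZ)), add(SSZ, SZ)))))))))
  [19] S(S(S(S(S(S(mul(add(SZ, mul(Z, SSSZ)), add(SSZ, SZ))))))))
  [20] S(S(S(S(S(S(mul(S(add(Z, mul(Z, SSSZ))), add(SSZ, SZ))))))))
  [21] S(S(S(S(S(S(add(add(SSZ, SZ), mul(add(Z, mul(Z, SSSZ)), add(SSZ, SZ)))))))))
  [22] S(S(S(S(S(S(add(S(add(SZ, SZ)), mul(add(Z, mul(Z, SSSZ)), add(SSZ, SZ)))))))))
  [23] S(S(S(S(S(S(S(add(add(SZ, SZ), mul(add(Z, mul(Z, SSSZ)), add(SSZ, SZ))))))))))
  [24] S(S(S(S(S(S(S(add(S(add(Z, SZ)), mul(add(Z, mul(Z, SSSZ)), add(SSZ, SZ))))))))))
  [25] S(S(S(S(S(S(S(S(add(add(Z, SZ), mul(add(Z, mul(Z, SSSZ)), add(SSZ, SZ)))))))))))
  [26] S(S(S(S(S(S(S(S(add(SZ, mul(add(Z, mul(Z, SSSZ)), add(SSZ, SZ)))))))))))
  [27] S(S(S(S(S(S(S(S(S(add(Z, mul(add(Z, mul(Z, SSSZ)), add(SSZ, SZ))))))))))))
  [28] S(S(S(S(S(S(S(S(S(mul(add(Z, mul(Z, SSSZ)), add(SSZ, SZ)))))))))))
  [29] S(S(S(S(S(S(S(S(S(mul(mul(Z, SSSZ), add(SSZ, SZ)))))))))))
  [30] S(S(S(S(S(S(S(S(S(mul(Z, add(SSZ, SZ)))))))))))
  [31] S^9(Z)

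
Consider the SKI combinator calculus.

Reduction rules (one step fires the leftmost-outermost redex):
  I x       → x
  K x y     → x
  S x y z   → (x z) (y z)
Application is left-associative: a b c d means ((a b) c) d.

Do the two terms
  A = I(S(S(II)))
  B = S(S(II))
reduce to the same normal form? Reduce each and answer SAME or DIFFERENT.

Term A:
  start: I(S(S(II)))
  →1  S(S(II))
  →2  S(SI)

Term B:
  start: S(S(II))
  →1  S(SI)

Answer: SAME — A ⇓ S(SI), B ⇓ S(SI)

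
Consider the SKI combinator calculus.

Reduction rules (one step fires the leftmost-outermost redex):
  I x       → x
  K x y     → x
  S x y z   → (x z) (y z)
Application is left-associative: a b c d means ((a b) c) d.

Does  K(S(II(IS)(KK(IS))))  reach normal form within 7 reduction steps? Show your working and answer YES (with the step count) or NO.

  start: K(S(II(IS)(KK(IS))))
  →1  K(S(I(IS)(KK(IS))))
  →2  K(S(IS(KK(IS))))
  →3  K(S(S(KK(IS))))
  →4  K(S(SK))

Answer: YES — reaches normal form K(S(SK)) in 4 ≤ 7 steps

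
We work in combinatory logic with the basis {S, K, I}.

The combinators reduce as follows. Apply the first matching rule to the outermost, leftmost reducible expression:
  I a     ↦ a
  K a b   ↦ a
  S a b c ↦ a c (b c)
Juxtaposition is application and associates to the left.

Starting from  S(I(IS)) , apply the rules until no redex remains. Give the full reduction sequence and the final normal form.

Answer: normal form = SS  (in 2 steps)

Reduction:
  start: S(I(IS))
  [1] S(IS)
  [2] SS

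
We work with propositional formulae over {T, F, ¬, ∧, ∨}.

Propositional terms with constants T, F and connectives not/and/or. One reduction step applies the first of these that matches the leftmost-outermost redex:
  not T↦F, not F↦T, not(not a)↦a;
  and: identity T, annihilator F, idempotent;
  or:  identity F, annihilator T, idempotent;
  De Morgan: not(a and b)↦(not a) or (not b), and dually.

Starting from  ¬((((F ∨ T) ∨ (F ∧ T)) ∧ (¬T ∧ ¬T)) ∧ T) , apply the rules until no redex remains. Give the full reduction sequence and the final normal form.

Answer: normal form = T  (in 13 steps)

Working:
  start: ¬((((F ∨ T) ∨ (F ∧ T)) ∧ (¬T ∧ ¬T)) ∧ T)
  [1] ¬(((F ∨ T) ∨ (F ∧ T)) ∧ (¬T ∧ ¬T)) ∨ ¬T
  [2] (¬((F ∨ T) ∨ (F ∧ T)) ∨ ¬(¬T ∧ ¬T)) ∨ ¬T
  [3] ((¬(F ∨ T) ∧ ¬(F ∧ T)) ∨ ¬(¬T ∧ ¬T)) ∨ ¬T
  [4] (((¬F ∧ ¬T) ∧ ¬(F ∧ T)) ∨ ¬(¬T ∧ ¬T)) ∨ ¬T
  [5] (((T ∧ ¬T) ∧ ¬(F ∧ T)) ∨ ¬(¬T ∧ ¬T)) ∨ ¬T
  [6] ((¬T ∧ ¬(F ∧ T)) ∨ ¬(¬T ∧ ¬T)) ∨ ¬T
  [7] ((F ∧ ¬(F ∧ T)) ∨ ¬(¬T ∧ ¬T)) ∨ ¬T
  [8] (F ∨ ¬(¬T ∧ ¬T)) ∨ ¬T
  [9] ¬(¬T ∧ ¬T) ∨ ¬T
  [10] (¬¬T ∨ ¬¬T) ∨ ¬T
  [11] ¬¬T ∨ ¬T
  [12] T ∨ ¬T
  [13] T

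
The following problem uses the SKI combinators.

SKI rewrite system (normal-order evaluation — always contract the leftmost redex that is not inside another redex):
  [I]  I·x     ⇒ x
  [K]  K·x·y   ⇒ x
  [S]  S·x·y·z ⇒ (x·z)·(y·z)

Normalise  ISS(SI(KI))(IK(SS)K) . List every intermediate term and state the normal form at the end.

  start: ISS(SI(KI))(IK(SS)K)
  [1] SS(SI(KI))(IK(SS)K)
  [2] S(IK(SS)K)(SI(KI)(IK(SS)K))
  [3] S(K(SS)K)(SI(KI)(IK(SS)K))
  [4] S(SS)(SI(KI)(IK(SS)K))
  [5] S(SS)(I(IK(SS)K)(KI(IK(SS)K)))
  [6] S(SS)(IK(SS)K(KI(IK(SS)K)))
  [7] S(SS)(K(SS)K(KI(IK(SS)K)))
  [8] S(SS)(SS(KI(IK(SS)K)))
  [9] S(SS)(SSI)

Answer: normal form = S(SS)(SSI)  (in 9 steps)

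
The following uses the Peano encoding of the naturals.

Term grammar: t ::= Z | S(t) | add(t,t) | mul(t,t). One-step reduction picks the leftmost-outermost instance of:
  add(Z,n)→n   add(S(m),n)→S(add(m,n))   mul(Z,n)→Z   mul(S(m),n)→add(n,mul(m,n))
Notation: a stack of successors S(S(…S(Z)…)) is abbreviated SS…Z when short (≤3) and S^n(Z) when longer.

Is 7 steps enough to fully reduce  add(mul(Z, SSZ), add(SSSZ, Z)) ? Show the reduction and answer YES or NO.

Answer: YES — reaches normal form SSSZ in 6 ≤ 7 steps

Derivation:
  start: add(mul(Z, SSZ), add(SSSZ, Z))
  step 1: add(Z, add(SSSZ, Z))
  step 2: add(SSSZ, Z)
  step 3: S(add(SSZ, Z))
  step 4: S(S(add(SZ, Z)))
  step 5: S(S(S(add(Z, Z))))
  step 6: SSSZ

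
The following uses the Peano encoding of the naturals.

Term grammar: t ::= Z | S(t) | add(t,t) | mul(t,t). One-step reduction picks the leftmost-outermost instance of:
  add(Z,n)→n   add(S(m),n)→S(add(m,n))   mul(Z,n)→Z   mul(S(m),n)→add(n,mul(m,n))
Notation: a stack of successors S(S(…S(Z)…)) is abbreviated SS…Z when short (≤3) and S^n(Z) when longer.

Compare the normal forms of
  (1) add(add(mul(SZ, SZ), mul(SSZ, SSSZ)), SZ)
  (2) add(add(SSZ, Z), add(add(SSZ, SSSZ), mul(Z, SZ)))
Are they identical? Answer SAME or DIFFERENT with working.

Term A:
  start: add(add(mul(SZ, SZ), mul(SSZ, SSSZ)), SZ)
  →1  add(add(add(SZ, mul(Z, SZ)), mul(SSZ, SSSZ)), SZ)
  →2  add(add(S(add(Z, mul(Z, SZ))), mul(SSZ, SSSZ)), SZ)
  →3  add(S(add(add(Z, mul(Z, SZ)), mul(SSZ, SSSZ))), SZ)
  →4  S(add(add(add(Z, mul(Z, SZ)), mul(SSZ, SSSZ)), SZ))
  →5  S(add(add(mul(Z, SZ), mul(SSZ, SSSZ)), SZ))
  →6  S(add(add(Z, mul(SSZ, SSSZ)), SZ))
  →7  S(add(mul(SSZ, SSSZ), SZ))
  →8  S(add(add(SSSZ, mul(SZ, SSSZ)), SZ))
  →9  S(add(S(add(SSZ, mul(SZ, SSSZ))), SZ))
  →10  S(S(add(add(SSZ, mul(SZ, SSSZ)), SZ)))
  →11  S(S(add(S(add(SZ, mul(SZ, SSSZ))), SZ)))
  →12  S(S(S(add(add(SZ, mul(SZ, SSSZ)), SZ))))
  →13  S(S(S(add(S(add(Z, mul(SZ, SSSZ))), SZ))))
  →14  S(S(S(S(add(add(Z, mul(SZ, SSSZ)), SZ)))))
  →15  S(S(S(S(add(mul(SZ, SSSZ), SZ)))))
  →16  S(S(S(S(add(add(SSSZ, mul(Z, SSSZ)), SZ)))))
  →17  S(S(S(S(add(S(add(SSZ, mul(Z, SSSZ))), SZ)))))
  →18  S(S(S(S(S(add(add(SSZ, mul(Z, SSSZ)), SZ))))))
  →19  S(S(S(S(S(add(S(add(SZ, mul(Z, SSSZ))), SZ))))))
  →20  S(S(S(S(S(S(add(add(SZ, mul(Z, SSSZ)), SZ)))))))
  →21  S(S(S(S(S(S(add(S(add(Z, mul(Z, SSSZ))), SZ)))))))
  →22  S(S(S(S(S(S(S(add(add(Z, mul(Z, SSSZ)), SZ))))))))
  →23  S(S(S(S(S(S(S(add(mul(Z, SSSZ), SZ))))))))
  →24  S(S(S(S(S(S(S(add(Z, SZ))))))))
  →25  S^8(Z)

Term B:
  start: add(add(SSZ, Z), add(add(SSZ, SSSZ), mul(Z, SZ)))
  →1  add(S(add(SZ, Z)), add(add(SSZ, SSSZ), mul(Z, SZ)))
  →2  S(add(add(SZ, Z), add(add(SSZ, SSSZ), mul(Z, SZ))))
  →3  S(add(S(add(Z, Z)), add(add(SSZ, SSSZ), mul(Z, SZ))))
  →4  S(S(add(add(Z, Z), add(add(SSZ, SSSZ), mul(Z, SZ)))))
  →5  S(S(add(Z, add(add(SSZ, SSSZ), mul(Z, SZ)))))
  →6  S(S(add(add(SSZ, SSSZ), mul(Z, SZ))))
  →7  S(S(add(S(add(SZ, SSSZ)), mul(Z, SZ))))
  →8  S(S(S(add(add(SZ, SSSZ), mul(Z, SZ)))))
  →9  S(S(S(add(S(add(Z, SSSZ)), mul(Z, SZ)))))
  →10  S(S(S(S(add(add(Z, SSSZ), mul(Z, SZ))))))
  →11  S(S(S(S(add(SSSZ, mul(Z, SZ))))))
  →12  S(S(S(S(S(add(SSZ, mul(Z, SZ)))))))
  →13  S(S(S(S(S(S(add(SZ, mul(Z, SZ))))))))
  →14  S(S(S(S(S(S(S(add(Z, mul(Z, SZ)))))))))
  →15  S(S(S(S(S(S(S(mul(Z, SZ))))))))
  →16  S^7(Z)

Answer: DIFFERENT — A ⇓ S^8(Z), B ⇓ S^7(Z)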